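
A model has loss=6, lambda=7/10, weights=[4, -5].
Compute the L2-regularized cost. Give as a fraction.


L2 sq norm = sum(w^2) = 41. J = 6 + 7/10 * 41 = 347/10.

347/10


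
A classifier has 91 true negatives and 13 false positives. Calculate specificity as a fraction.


Specificity = TN / (TN + FP) = 91 / 104 = 7/8.

7/8


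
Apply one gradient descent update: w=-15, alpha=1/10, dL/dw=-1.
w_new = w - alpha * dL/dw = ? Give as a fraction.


w_new = -15 - 1/10 * -1 = -15 - -1/10 = -149/10.

-149/10


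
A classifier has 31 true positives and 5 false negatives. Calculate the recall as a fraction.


Recall = TP / (TP + FN) = 31 / 36 = 31/36.

31/36


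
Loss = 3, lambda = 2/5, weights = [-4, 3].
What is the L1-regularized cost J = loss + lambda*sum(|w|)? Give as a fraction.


L1 norm = sum(|w|) = 7. J = 3 + 2/5 * 7 = 29/5.

29/5


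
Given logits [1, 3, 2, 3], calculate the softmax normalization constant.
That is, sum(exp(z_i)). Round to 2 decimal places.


Denom = e^1=2.7183 + e^3=20.0855 + e^2=7.3891 + e^3=20.0855. Sum = 50.2784, which rounds to 50.28.

50.28


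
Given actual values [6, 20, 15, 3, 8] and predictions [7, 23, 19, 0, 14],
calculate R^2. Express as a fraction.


Mean(y) = 52/5. SS_res = 71. SS_tot = 966/5. R^2 = 1 - 71/(966/5) = 611/966.

611/966


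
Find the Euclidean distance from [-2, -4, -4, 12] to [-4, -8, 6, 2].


d = sqrt(sum of squared differences). (-2--4)^2=4, (-4--8)^2=16, (-4-6)^2=100, (12-2)^2=100. Sum = 220.

sqrt(220)


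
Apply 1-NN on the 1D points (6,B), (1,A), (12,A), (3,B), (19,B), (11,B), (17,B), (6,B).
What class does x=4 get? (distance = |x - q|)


Distances: |6-4|=2, |1-4|=3, |12-4|=8, |3-4|=1, |19-4|=15, |11-4|=7, |17-4|=13, |6-4|=2. 1 nearest: (3,B). Counts: {'B': 1}. Majority class: B.

B


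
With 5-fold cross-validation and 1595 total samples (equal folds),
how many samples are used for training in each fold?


Each validation fold has 1595/5 = 319 samples. Training set = 1595 - 319 = 1276.

1276


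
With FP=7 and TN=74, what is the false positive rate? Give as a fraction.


FPR = FP / (FP + TN) = 7 / 81 = 7/81.

7/81


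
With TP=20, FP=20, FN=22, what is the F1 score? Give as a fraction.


Precision = 20/40 = 1/2. Recall = 20/42 = 10/21. F1 = 2*P*R/(P+R) = 20/41.

20/41


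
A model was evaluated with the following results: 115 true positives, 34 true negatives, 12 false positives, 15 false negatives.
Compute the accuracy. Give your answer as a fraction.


Accuracy = (TP + TN) / (TP + TN + FP + FN) = (115 + 34) / 176 = 149/176.

149/176


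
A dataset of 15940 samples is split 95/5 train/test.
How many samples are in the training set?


Test set = 15940 * 5% = 797. Training set = 15940 - 797 = 15143.

15143


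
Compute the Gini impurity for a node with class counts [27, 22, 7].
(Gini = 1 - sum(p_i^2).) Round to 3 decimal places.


Total = 56. Proportions: 27/56, 22/56, 7/56. sum(p_i^2) = 0.4024. Gini = 1 - 0.4024 = 0.5976, which rounds to 0.598.

0.598


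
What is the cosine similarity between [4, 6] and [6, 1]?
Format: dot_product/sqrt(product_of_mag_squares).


dot = 30. |a|^2 = 52, |b|^2 = 37. cos = 30/sqrt(1924).

30/sqrt(1924)


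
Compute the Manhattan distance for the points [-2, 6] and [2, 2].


d = sum of absolute differences: |-2-2|=4 + |6-2|=4 = 8.

8


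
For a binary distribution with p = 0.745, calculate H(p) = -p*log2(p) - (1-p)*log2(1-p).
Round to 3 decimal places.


H = -0.745*log2(0.745) - 0.255*log2(0.255) = 0.819.

0.819


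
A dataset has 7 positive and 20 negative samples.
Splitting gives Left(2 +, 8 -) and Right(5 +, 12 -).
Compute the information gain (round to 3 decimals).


H(parent) = 0.8256. H(left) = 0.7219, H(right) = 0.8740. Weighted = (10/27)*0.7219 + (17/27)*0.8740 = 0.8177. IG = 0.8256 - 0.8177 = 0.0079, which rounds to 0.008.

0.008


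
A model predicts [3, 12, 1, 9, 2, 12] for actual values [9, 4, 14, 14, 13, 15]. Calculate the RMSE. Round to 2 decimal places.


MSE = 70.6667. RMSE = sqrt(70.6667) = 8.41.

8.41


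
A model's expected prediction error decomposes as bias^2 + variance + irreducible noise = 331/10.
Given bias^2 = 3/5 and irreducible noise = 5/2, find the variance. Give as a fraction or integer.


Total error = bias^2 + variance + irreducible noise. So variance = 331/10 - 3/5 - 5/2 = 30.

30


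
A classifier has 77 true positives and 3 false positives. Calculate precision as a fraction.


Precision = TP / (TP + FP) = 77 / 80 = 77/80.

77/80


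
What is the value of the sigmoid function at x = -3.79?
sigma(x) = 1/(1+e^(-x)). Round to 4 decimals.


sigma(-3.79) = 1/(1+e^(3.79)) = 1/(1+44.256400) = 1/45.256400 = 0.0221.

0.0221


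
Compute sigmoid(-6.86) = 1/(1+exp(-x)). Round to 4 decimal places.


sigma(-6.86) = 1/(1+e^(6.86)) = 1/(1+953.367067) = 1/954.367067 = 0.0010.

0.0010


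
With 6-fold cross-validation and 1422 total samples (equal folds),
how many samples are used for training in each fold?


Each validation fold has 1422/6 = 237 samples. Training set = 1422 - 237 = 1185.

1185


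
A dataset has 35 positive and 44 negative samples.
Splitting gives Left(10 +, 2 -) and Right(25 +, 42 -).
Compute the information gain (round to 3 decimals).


H(parent) = 0.9906. H(left) = 0.6500, H(right) = 0.9530. Weighted = (12/79)*0.6500 + (67/79)*0.9530 = 0.9070. IG = 0.9906 - 0.9070 = 0.0836, which rounds to 0.084.

0.084


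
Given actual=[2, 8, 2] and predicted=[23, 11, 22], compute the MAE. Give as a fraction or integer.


MAE = (1/3) * (|2-23|=21 + |8-11|=3 + |2-22|=20). Sum = 44. MAE = 44/3.

44/3


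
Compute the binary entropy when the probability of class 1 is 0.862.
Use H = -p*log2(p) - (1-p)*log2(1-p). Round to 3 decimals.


H = -0.862*log2(0.862) - 0.138*log2(0.138) = 0.579.

0.579


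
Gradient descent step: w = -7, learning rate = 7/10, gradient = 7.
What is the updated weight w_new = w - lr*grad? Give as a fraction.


w_new = -7 - 7/10 * 7 = -7 - 49/10 = -119/10.

-119/10


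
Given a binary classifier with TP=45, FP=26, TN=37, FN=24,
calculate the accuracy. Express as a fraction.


Accuracy = (TP + TN) / (TP + TN + FP + FN) = (45 + 37) / 132 = 41/66.

41/66


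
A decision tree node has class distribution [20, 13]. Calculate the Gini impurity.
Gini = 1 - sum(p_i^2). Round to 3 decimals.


Total = 33. Proportions: 20/33, 13/33. sum(p_i^2) = 0.5225. Gini = 1 - 0.5225 = 0.4775, which rounds to 0.478.

0.478


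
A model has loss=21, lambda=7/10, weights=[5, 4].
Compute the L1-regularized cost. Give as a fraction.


L1 norm = sum(|w|) = 9. J = 21 + 7/10 * 9 = 273/10.

273/10


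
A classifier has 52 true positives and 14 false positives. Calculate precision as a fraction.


Precision = TP / (TP + FP) = 52 / 66 = 26/33.

26/33


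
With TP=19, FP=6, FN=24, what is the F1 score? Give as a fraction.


Precision = 19/25 = 19/25. Recall = 19/43 = 19/43. F1 = 2*P*R/(P+R) = 19/34.

19/34


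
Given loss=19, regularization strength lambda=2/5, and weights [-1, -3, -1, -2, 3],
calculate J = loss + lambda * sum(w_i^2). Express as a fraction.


L2 sq norm = sum(w^2) = 24. J = 19 + 2/5 * 24 = 143/5.

143/5


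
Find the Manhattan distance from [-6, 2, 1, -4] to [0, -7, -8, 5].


d = sum of absolute differences: |-6-0|=6 + |2--7|=9 + |1--8|=9 + |-4-5|=9 = 33.

33


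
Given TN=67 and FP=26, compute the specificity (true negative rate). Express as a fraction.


Specificity = TN / (TN + FP) = 67 / 93 = 67/93.

67/93


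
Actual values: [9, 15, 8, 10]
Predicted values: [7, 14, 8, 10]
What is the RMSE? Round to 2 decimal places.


MSE = 1.2500. RMSE = sqrt(1.2500) = 1.12.

1.12


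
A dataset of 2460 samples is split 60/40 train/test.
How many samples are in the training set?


Test set = 2460 * 40% = 984. Training set = 2460 - 984 = 1476.

1476


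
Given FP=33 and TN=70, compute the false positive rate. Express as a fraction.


FPR = FP / (FP + TN) = 33 / 103 = 33/103.

33/103


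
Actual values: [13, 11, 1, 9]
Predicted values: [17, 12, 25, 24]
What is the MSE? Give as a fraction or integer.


MSE = (1/4) * ((13-17)^2=16 + (11-12)^2=1 + (1-25)^2=576 + (9-24)^2=225). Sum = 818. MSE = 409/2.

409/2


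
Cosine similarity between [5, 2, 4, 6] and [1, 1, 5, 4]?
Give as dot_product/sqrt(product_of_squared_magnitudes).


dot = 51. |a|^2 = 81, |b|^2 = 43. cos = 51/sqrt(3483).

51/sqrt(3483)


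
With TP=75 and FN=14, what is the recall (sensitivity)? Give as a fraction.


Recall = TP / (TP + FN) = 75 / 89 = 75/89.

75/89


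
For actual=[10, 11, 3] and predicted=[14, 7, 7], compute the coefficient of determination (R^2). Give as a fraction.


Mean(y) = 8. SS_res = 48. SS_tot = 38. R^2 = 1 - 48/(38) = -5/19.

-5/19


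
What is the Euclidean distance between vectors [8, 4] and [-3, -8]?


d = sqrt(sum of squared differences). (8--3)^2=121, (4--8)^2=144. Sum = 265.

sqrt(265)


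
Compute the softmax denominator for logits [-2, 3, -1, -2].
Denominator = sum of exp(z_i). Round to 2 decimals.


Denom = e^-2=0.1353 + e^3=20.0855 + e^-1=0.3679 + e^-2=0.1353. Sum = 20.7240, which rounds to 20.72.

20.72


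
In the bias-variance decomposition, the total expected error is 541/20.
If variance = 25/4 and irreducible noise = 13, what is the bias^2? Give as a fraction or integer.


Total error = bias^2 + variance + irreducible noise. So bias^2 = 541/20 - 25/4 - 13 = 39/5.

39/5


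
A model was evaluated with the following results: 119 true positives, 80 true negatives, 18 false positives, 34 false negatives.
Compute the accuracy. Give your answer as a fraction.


Accuracy = (TP + TN) / (TP + TN + FP + FN) = (119 + 80) / 251 = 199/251.

199/251


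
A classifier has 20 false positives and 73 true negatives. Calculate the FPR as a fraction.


FPR = FP / (FP + TN) = 20 / 93 = 20/93.

20/93


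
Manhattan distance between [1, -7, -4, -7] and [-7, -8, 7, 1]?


d = sum of absolute differences: |1--7|=8 + |-7--8|=1 + |-4-7|=11 + |-7-1|=8 = 28.

28


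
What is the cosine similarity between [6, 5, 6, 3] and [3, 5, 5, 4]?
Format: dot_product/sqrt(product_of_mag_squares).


dot = 85. |a|^2 = 106, |b|^2 = 75. cos = 85/sqrt(7950).

85/sqrt(7950)


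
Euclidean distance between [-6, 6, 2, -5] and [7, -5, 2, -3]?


d = sqrt(sum of squared differences). (-6-7)^2=169, (6--5)^2=121, (2-2)^2=0, (-5--3)^2=4. Sum = 294.

sqrt(294)


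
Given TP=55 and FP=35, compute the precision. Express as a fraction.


Precision = TP / (TP + FP) = 55 / 90 = 11/18.

11/18


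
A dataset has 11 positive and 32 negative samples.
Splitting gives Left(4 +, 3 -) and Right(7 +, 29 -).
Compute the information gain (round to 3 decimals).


H(parent) = 0.8204. H(left) = 0.9852, H(right) = 0.7107. Weighted = (7/43)*0.9852 + (36/43)*0.7107 = 0.7554. IG = 0.8204 - 0.7554 = 0.0650, which rounds to 0.065.

0.065


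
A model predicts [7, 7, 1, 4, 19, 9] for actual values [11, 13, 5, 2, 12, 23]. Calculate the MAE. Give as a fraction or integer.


MAE = (1/6) * (|11-7|=4 + |13-7|=6 + |5-1|=4 + |2-4|=2 + |12-19|=7 + |23-9|=14). Sum = 37. MAE = 37/6.

37/6


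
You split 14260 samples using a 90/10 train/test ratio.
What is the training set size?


Test set = 14260 * 10% = 1426. Training set = 14260 - 1426 = 12834.

12834


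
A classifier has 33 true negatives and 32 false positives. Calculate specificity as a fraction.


Specificity = TN / (TN + FP) = 33 / 65 = 33/65.

33/65


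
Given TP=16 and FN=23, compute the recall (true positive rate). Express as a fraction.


Recall = TP / (TP + FN) = 16 / 39 = 16/39.

16/39


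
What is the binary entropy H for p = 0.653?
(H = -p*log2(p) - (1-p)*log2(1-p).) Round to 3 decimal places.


H = -0.653*log2(0.653) - 0.347*log2(0.347) = 0.931.

0.931


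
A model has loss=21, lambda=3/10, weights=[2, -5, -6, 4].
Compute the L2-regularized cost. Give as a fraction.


L2 sq norm = sum(w^2) = 81. J = 21 + 3/10 * 81 = 453/10.

453/10


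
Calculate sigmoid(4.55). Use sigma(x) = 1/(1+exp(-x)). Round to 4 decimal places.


sigma(4.55) = 1/(1+e^(-4.55)) = 1/(1+0.010567) = 1/1.010567 = 0.9895.

0.9895


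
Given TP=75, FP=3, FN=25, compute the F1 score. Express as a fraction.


Precision = 75/78 = 25/26. Recall = 75/100 = 3/4. F1 = 2*P*R/(P+R) = 75/89.

75/89


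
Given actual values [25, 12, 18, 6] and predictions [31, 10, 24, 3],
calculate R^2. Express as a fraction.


Mean(y) = 61/4. SS_res = 85. SS_tot = 795/4. R^2 = 1 - 85/(795/4) = 91/159.

91/159


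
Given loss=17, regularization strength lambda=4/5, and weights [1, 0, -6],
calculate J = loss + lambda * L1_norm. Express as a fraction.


L1 norm = sum(|w|) = 7. J = 17 + 4/5 * 7 = 113/5.

113/5


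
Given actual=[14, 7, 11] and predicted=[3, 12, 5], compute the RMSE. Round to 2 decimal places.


MSE = 60.6667. RMSE = sqrt(60.6667) = 7.79.

7.79


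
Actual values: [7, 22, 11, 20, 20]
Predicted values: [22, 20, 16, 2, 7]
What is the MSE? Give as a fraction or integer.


MSE = (1/5) * ((7-22)^2=225 + (22-20)^2=4 + (11-16)^2=25 + (20-2)^2=324 + (20-7)^2=169). Sum = 747. MSE = 747/5.

747/5


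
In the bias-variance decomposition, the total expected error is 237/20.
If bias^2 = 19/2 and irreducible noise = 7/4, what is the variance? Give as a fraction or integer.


Total error = bias^2 + variance + irreducible noise. So variance = 237/20 - 19/2 - 7/4 = 3/5.

3/5


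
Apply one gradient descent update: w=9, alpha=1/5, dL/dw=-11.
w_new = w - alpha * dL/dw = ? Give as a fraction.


w_new = 9 - 1/5 * -11 = 9 - -11/5 = 56/5.

56/5


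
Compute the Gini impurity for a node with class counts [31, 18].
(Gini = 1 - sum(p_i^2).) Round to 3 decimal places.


Total = 49. Proportions: 31/49, 18/49. sum(p_i^2) = 0.5352. Gini = 1 - 0.5352 = 0.4648, which rounds to 0.465.

0.465


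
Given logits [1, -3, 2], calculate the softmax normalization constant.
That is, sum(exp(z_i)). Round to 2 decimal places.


Denom = e^1=2.7183 + e^-3=0.0498 + e^2=7.3891. Sum = 10.1572, which rounds to 10.16.

10.16


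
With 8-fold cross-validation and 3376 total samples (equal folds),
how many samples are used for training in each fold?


Each validation fold has 3376/8 = 422 samples. Training set = 3376 - 422 = 2954.

2954


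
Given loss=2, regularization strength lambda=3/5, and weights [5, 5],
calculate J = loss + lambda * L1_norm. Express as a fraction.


L1 norm = sum(|w|) = 10. J = 2 + 3/5 * 10 = 8.

8


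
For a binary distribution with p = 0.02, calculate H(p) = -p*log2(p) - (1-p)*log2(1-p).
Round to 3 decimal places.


H = -0.02*log2(0.02) - 0.98*log2(0.98) = 0.141.

0.141


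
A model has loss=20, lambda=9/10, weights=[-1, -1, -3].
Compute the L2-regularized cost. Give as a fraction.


L2 sq norm = sum(w^2) = 11. J = 20 + 9/10 * 11 = 299/10.

299/10


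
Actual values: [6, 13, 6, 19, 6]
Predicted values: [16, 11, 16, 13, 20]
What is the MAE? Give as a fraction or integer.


MAE = (1/5) * (|6-16|=10 + |13-11|=2 + |6-16|=10 + |19-13|=6 + |6-20|=14). Sum = 42. MAE = 42/5.

42/5


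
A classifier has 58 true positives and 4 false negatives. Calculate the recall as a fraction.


Recall = TP / (TP + FN) = 58 / 62 = 29/31.

29/31


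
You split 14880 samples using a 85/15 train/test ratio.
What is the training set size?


Test set = 14880 * 15% = 2232. Training set = 14880 - 2232 = 12648.

12648


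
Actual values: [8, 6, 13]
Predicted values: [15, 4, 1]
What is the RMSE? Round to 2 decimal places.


MSE = 65.6667. RMSE = sqrt(65.6667) = 8.10.

8.10


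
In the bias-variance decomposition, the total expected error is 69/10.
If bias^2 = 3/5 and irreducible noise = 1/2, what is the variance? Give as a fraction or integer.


Total error = bias^2 + variance + irreducible noise. So variance = 69/10 - 3/5 - 1/2 = 29/5.

29/5


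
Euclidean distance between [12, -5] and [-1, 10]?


d = sqrt(sum of squared differences). (12--1)^2=169, (-5-10)^2=225. Sum = 394.

sqrt(394)


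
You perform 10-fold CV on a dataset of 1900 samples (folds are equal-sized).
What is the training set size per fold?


Each validation fold has 1900/10 = 190 samples. Training set = 1900 - 190 = 1710.

1710


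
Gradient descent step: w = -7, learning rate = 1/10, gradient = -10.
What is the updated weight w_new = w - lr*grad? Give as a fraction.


w_new = -7 - 1/10 * -10 = -7 - -1 = -6.

-6


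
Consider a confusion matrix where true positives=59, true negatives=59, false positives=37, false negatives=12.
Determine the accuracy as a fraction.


Accuracy = (TP + TN) / (TP + TN + FP + FN) = (59 + 59) / 167 = 118/167.

118/167


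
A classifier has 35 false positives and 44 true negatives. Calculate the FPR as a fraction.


FPR = FP / (FP + TN) = 35 / 79 = 35/79.

35/79


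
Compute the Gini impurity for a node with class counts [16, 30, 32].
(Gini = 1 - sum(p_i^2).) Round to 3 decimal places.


Total = 78. Proportions: 16/78, 30/78, 32/78. sum(p_i^2) = 0.3583. Gini = 1 - 0.3583 = 0.6417, which rounds to 0.642.

0.642


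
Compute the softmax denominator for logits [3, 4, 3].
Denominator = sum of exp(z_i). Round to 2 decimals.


Denom = e^3=20.0855 + e^4=54.5982 + e^3=20.0855. Sum = 94.7692, which rounds to 94.77.

94.77


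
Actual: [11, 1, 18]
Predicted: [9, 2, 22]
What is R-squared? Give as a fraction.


Mean(y) = 10. SS_res = 21. SS_tot = 146. R^2 = 1 - 21/(146) = 125/146.

125/146


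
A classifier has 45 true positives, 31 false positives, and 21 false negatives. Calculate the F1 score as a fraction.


Precision = 45/76 = 45/76. Recall = 45/66 = 15/22. F1 = 2*P*R/(P+R) = 45/71.

45/71


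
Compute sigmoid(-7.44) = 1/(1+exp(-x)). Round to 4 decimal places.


sigma(-7.44) = 1/(1+e^(7.44)) = 1/(1+1702.750221) = 1/1703.750221 = 0.0006.

0.0006


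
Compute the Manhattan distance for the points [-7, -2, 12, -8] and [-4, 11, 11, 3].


d = sum of absolute differences: |-7--4|=3 + |-2-11|=13 + |12-11|=1 + |-8-3|=11 = 28.

28


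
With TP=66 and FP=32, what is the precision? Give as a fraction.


Precision = TP / (TP + FP) = 66 / 98 = 33/49.

33/49


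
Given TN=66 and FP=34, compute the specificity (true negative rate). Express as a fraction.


Specificity = TN / (TN + FP) = 66 / 100 = 33/50.

33/50


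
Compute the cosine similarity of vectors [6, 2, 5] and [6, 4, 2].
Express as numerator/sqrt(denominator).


dot = 54. |a|^2 = 65, |b|^2 = 56. cos = 54/sqrt(3640).

54/sqrt(3640)


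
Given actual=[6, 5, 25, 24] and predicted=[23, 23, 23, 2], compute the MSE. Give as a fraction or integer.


MSE = (1/4) * ((6-23)^2=289 + (5-23)^2=324 + (25-23)^2=4 + (24-2)^2=484). Sum = 1101. MSE = 1101/4.

1101/4


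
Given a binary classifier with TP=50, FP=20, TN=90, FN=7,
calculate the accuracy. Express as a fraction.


Accuracy = (TP + TN) / (TP + TN + FP + FN) = (50 + 90) / 167 = 140/167.

140/167


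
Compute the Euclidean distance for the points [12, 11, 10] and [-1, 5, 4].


d = sqrt(sum of squared differences). (12--1)^2=169, (11-5)^2=36, (10-4)^2=36. Sum = 241.

sqrt(241)


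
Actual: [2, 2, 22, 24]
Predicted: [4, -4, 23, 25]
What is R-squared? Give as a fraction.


Mean(y) = 25/2. SS_res = 42. SS_tot = 443. R^2 = 1 - 42/(443) = 401/443.

401/443


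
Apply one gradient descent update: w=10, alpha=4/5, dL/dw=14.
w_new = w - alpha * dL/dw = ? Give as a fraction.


w_new = 10 - 4/5 * 14 = 10 - 56/5 = -6/5.

-6/5


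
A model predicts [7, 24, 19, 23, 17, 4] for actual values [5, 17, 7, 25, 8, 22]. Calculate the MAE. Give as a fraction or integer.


MAE = (1/6) * (|5-7|=2 + |17-24|=7 + |7-19|=12 + |25-23|=2 + |8-17|=9 + |22-4|=18). Sum = 50. MAE = 25/3.

25/3


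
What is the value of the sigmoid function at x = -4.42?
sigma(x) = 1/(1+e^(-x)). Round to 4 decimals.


sigma(-4.42) = 1/(1+e^(4.42)) = 1/(1+83.096285) = 1/84.096285 = 0.0119.

0.0119


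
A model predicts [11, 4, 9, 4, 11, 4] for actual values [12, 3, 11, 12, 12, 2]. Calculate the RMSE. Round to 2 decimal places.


MSE = 12.5000. RMSE = sqrt(12.5000) = 3.54.

3.54


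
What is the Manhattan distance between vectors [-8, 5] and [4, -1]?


d = sum of absolute differences: |-8-4|=12 + |5--1|=6 = 18.

18


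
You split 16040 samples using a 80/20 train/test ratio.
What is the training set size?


Test set = 16040 * 20% = 3208. Training set = 16040 - 3208 = 12832.

12832


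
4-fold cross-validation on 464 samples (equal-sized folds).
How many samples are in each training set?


Each validation fold has 464/4 = 116 samples. Training set = 464 - 116 = 348.

348


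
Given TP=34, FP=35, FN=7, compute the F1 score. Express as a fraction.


Precision = 34/69 = 34/69. Recall = 34/41 = 34/41. F1 = 2*P*R/(P+R) = 34/55.

34/55


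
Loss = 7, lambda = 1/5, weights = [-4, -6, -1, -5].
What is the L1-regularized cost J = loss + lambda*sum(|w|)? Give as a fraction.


L1 norm = sum(|w|) = 16. J = 7 + 1/5 * 16 = 51/5.

51/5


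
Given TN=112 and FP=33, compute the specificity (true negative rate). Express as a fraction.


Specificity = TN / (TN + FP) = 112 / 145 = 112/145.

112/145


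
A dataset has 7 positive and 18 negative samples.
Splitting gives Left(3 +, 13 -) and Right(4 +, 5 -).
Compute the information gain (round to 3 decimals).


H(parent) = 0.8555. H(left) = 0.6962, H(right) = 0.9911. Weighted = (16/25)*0.6962 + (9/25)*0.9911 = 0.8024. IG = 0.8555 - 0.8024 = 0.0531, which rounds to 0.053.

0.053


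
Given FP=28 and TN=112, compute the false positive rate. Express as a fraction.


FPR = FP / (FP + TN) = 28 / 140 = 1/5.

1/5


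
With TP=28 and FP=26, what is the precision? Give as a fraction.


Precision = TP / (TP + FP) = 28 / 54 = 14/27.

14/27


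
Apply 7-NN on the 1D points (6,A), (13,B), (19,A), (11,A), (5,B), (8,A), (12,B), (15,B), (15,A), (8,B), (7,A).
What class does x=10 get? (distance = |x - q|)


Distances: |6-10|=4, |13-10|=3, |19-10|=9, |11-10|=1, |5-10|=5, |8-10|=2, |12-10|=2, |15-10|=5, |15-10|=5, |8-10|=2, |7-10|=3. 7 nearest: (11,A), (8,A), (12,B), (8,B), (7,A), (13,B), (6,A). Counts: {'A': 4, 'B': 3}. Majority class: A.

A


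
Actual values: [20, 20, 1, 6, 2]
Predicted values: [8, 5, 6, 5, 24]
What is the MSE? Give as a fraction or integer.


MSE = (1/5) * ((20-8)^2=144 + (20-5)^2=225 + (1-6)^2=25 + (6-5)^2=1 + (2-24)^2=484). Sum = 879. MSE = 879/5.

879/5


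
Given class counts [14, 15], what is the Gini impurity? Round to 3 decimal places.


Total = 29. Proportions: 14/29, 15/29. sum(p_i^2) = 0.5006. Gini = 1 - 0.5006 = 0.4994, which rounds to 0.499.

0.499


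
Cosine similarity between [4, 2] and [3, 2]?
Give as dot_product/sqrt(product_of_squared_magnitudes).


dot = 16. |a|^2 = 20, |b|^2 = 13. cos = 16/sqrt(260).

16/sqrt(260)


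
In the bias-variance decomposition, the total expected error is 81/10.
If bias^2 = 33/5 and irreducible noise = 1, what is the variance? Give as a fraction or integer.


Total error = bias^2 + variance + irreducible noise. So variance = 81/10 - 33/5 - 1 = 1/2.

1/2


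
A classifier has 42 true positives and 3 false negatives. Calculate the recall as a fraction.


Recall = TP / (TP + FN) = 42 / 45 = 14/15.

14/15


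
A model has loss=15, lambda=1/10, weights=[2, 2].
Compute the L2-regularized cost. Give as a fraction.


L2 sq norm = sum(w^2) = 8. J = 15 + 1/10 * 8 = 79/5.

79/5


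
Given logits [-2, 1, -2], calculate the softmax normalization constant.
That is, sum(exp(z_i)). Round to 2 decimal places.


Denom = e^-2=0.1353 + e^1=2.7183 + e^-2=0.1353. Sum = 2.9889, which rounds to 2.99.

2.99


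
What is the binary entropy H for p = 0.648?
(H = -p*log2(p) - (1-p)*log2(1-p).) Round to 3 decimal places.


H = -0.648*log2(0.648) - 0.352*log2(0.352) = 0.936.

0.936


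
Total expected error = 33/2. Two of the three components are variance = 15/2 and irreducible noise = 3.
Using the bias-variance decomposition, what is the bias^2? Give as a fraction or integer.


Total error = bias^2 + variance + irreducible noise. So bias^2 = 33/2 - 15/2 - 3 = 6.

6


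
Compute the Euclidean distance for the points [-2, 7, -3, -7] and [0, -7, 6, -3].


d = sqrt(sum of squared differences). (-2-0)^2=4, (7--7)^2=196, (-3-6)^2=81, (-7--3)^2=16. Sum = 297.

sqrt(297)


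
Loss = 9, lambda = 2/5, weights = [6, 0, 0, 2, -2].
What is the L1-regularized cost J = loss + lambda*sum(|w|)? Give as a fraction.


L1 norm = sum(|w|) = 10. J = 9 + 2/5 * 10 = 13.

13


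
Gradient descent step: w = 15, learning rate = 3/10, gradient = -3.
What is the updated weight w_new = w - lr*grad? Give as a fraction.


w_new = 15 - 3/10 * -3 = 15 - -9/10 = 159/10.

159/10


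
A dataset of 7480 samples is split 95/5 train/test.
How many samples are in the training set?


Test set = 7480 * 5% = 374. Training set = 7480 - 374 = 7106.

7106


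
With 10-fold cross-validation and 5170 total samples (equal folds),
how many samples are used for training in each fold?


Each validation fold has 5170/10 = 517 samples. Training set = 5170 - 517 = 4653.

4653


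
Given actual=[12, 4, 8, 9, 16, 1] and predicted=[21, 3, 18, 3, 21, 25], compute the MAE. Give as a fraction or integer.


MAE = (1/6) * (|12-21|=9 + |4-3|=1 + |8-18|=10 + |9-3|=6 + |16-21|=5 + |1-25|=24). Sum = 55. MAE = 55/6.

55/6


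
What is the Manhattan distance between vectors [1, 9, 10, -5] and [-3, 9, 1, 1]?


d = sum of absolute differences: |1--3|=4 + |9-9|=0 + |10-1|=9 + |-5-1|=6 = 19.

19


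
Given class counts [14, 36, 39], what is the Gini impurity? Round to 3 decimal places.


Total = 89. Proportions: 14/89, 36/89, 39/89. sum(p_i^2) = 0.3804. Gini = 1 - 0.3804 = 0.6196, which rounds to 0.620.

0.620


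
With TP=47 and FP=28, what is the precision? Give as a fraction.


Precision = TP / (TP + FP) = 47 / 75 = 47/75.

47/75


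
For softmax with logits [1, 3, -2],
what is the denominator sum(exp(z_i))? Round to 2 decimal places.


Denom = e^1=2.7183 + e^3=20.0855 + e^-2=0.1353. Sum = 22.9391, which rounds to 22.94.

22.94


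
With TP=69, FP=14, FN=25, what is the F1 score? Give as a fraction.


Precision = 69/83 = 69/83. Recall = 69/94 = 69/94. F1 = 2*P*R/(P+R) = 46/59.

46/59


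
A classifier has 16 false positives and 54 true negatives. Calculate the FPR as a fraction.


FPR = FP / (FP + TN) = 16 / 70 = 8/35.

8/35


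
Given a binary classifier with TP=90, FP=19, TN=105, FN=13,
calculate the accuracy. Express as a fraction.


Accuracy = (TP + TN) / (TP + TN + FP + FN) = (90 + 105) / 227 = 195/227.

195/227


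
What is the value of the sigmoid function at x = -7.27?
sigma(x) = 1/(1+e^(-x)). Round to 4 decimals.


sigma(-7.27) = 1/(1+e^(7.27)) = 1/(1+1436.550453) = 1/1437.550453 = 0.0007.

0.0007


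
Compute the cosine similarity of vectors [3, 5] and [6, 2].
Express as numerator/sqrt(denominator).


dot = 28. |a|^2 = 34, |b|^2 = 40. cos = 28/sqrt(1360).

28/sqrt(1360)


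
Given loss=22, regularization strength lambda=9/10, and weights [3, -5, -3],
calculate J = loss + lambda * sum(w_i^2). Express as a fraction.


L2 sq norm = sum(w^2) = 43. J = 22 + 9/10 * 43 = 607/10.

607/10


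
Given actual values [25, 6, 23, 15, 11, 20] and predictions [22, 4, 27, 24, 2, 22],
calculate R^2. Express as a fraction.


Mean(y) = 50/3. SS_res = 195. SS_tot = 808/3. R^2 = 1 - 195/(808/3) = 223/808.

223/808


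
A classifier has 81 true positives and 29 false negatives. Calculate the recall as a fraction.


Recall = TP / (TP + FN) = 81 / 110 = 81/110.

81/110


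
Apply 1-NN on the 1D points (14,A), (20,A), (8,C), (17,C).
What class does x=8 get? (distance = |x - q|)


Distances: |14-8|=6, |20-8|=12, |8-8|=0, |17-8|=9. 1 nearest: (8,C). Counts: {'C': 1}. Majority class: C.

C


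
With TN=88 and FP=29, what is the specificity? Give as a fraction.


Specificity = TN / (TN + FP) = 88 / 117 = 88/117.

88/117


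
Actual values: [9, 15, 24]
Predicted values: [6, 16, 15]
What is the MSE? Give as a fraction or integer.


MSE = (1/3) * ((9-6)^2=9 + (15-16)^2=1 + (24-15)^2=81). Sum = 91. MSE = 91/3.

91/3


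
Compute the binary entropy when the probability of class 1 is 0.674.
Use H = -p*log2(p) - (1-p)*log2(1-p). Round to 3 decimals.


H = -0.674*log2(0.674) - 0.326*log2(0.326) = 0.911.

0.911


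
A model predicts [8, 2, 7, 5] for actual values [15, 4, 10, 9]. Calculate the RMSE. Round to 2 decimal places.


MSE = 19.5000. RMSE = sqrt(19.5000) = 4.42.

4.42


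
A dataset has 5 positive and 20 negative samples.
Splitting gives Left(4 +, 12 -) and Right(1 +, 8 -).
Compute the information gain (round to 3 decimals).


H(parent) = 0.7219. H(left) = 0.8113, H(right) = 0.5033. Weighted = (16/25)*0.8113 + (9/25)*0.5033 = 0.7004. IG = 0.7219 - 0.7004 = 0.0215, which rounds to 0.022.

0.022


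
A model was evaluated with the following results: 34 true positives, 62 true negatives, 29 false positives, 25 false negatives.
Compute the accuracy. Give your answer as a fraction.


Accuracy = (TP + TN) / (TP + TN + FP + FN) = (34 + 62) / 150 = 16/25.

16/25


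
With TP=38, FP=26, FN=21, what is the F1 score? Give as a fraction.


Precision = 38/64 = 19/32. Recall = 38/59 = 38/59. F1 = 2*P*R/(P+R) = 76/123.

76/123


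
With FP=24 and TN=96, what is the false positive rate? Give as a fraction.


FPR = FP / (FP + TN) = 24 / 120 = 1/5.

1/5


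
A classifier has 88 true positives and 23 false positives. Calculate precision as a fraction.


Precision = TP / (TP + FP) = 88 / 111 = 88/111.

88/111


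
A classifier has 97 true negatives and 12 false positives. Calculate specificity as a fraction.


Specificity = TN / (TN + FP) = 97 / 109 = 97/109.

97/109


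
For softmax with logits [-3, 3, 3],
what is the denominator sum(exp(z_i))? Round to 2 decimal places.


Denom = e^-3=0.0498 + e^3=20.0855 + e^3=20.0855. Sum = 40.2208, which rounds to 40.22.

40.22


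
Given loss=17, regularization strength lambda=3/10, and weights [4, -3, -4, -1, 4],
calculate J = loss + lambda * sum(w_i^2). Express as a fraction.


L2 sq norm = sum(w^2) = 58. J = 17 + 3/10 * 58 = 172/5.

172/5


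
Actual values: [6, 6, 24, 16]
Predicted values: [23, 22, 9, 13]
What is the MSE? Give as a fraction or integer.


MSE = (1/4) * ((6-23)^2=289 + (6-22)^2=256 + (24-9)^2=225 + (16-13)^2=9). Sum = 779. MSE = 779/4.

779/4


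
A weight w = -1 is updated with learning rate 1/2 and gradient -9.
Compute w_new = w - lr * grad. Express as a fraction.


w_new = -1 - 1/2 * -9 = -1 - -9/2 = 7/2.

7/2


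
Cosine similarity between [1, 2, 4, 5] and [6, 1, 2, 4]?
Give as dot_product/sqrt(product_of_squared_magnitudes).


dot = 36. |a|^2 = 46, |b|^2 = 57. cos = 36/sqrt(2622).

36/sqrt(2622)


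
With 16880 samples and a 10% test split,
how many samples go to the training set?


Test set = 16880 * 10% = 1688. Training set = 16880 - 1688 = 15192.

15192


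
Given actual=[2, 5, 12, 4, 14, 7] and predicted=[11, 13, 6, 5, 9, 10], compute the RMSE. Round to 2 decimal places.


MSE = 36.0000. RMSE = sqrt(36.0000) = 6.00.

6.00


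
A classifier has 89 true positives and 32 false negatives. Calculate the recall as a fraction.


Recall = TP / (TP + FN) = 89 / 121 = 89/121.

89/121


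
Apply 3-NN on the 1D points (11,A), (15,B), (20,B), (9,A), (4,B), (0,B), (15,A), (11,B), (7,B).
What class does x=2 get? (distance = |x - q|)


Distances: |11-2|=9, |15-2|=13, |20-2|=18, |9-2|=7, |4-2|=2, |0-2|=2, |15-2|=13, |11-2|=9, |7-2|=5. 3 nearest: (4,B), (0,B), (7,B). Counts: {'B': 3}. Majority class: B.

B


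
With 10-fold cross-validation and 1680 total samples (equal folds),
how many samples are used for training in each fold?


Each validation fold has 1680/10 = 168 samples. Training set = 1680 - 168 = 1512.

1512


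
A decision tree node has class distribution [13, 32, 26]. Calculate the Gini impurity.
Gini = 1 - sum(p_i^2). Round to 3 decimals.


Total = 71. Proportions: 13/71, 32/71, 26/71. sum(p_i^2) = 0.3708. Gini = 1 - 0.3708 = 0.6292, which rounds to 0.629.

0.629


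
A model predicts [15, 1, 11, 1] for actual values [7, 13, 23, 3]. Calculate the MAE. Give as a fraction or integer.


MAE = (1/4) * (|7-15|=8 + |13-1|=12 + |23-11|=12 + |3-1|=2). Sum = 34. MAE = 17/2.

17/2


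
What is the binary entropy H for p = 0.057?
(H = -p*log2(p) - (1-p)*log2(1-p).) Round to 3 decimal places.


H = -0.057*log2(0.057) - 0.943*log2(0.943) = 0.315.

0.315


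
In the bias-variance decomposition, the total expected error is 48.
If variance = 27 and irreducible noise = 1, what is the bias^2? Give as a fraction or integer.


Total error = bias^2 + variance + irreducible noise. So bias^2 = 48 - 27 - 1 = 20.

20


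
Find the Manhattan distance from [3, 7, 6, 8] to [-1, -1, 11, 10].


d = sum of absolute differences: |3--1|=4 + |7--1|=8 + |6-11|=5 + |8-10|=2 = 19.

19


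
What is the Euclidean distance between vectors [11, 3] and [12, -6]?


d = sqrt(sum of squared differences). (11-12)^2=1, (3--6)^2=81. Sum = 82.

sqrt(82)


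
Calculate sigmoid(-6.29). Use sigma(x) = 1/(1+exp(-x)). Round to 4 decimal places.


sigma(-6.29) = 1/(1+e^(6.29)) = 1/(1+539.153329) = 1/540.153329 = 0.0019.

0.0019


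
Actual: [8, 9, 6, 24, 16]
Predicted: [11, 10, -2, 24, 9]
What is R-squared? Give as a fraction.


Mean(y) = 63/5. SS_res = 123. SS_tot = 1096/5. R^2 = 1 - 123/(1096/5) = 481/1096.

481/1096


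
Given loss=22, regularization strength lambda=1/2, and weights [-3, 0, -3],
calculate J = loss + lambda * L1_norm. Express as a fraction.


L1 norm = sum(|w|) = 6. J = 22 + 1/2 * 6 = 25.

25


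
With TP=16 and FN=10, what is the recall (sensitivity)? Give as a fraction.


Recall = TP / (TP + FN) = 16 / 26 = 8/13.

8/13


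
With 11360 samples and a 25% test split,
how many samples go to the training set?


Test set = 11360 * 25% = 2840. Training set = 11360 - 2840 = 8520.

8520


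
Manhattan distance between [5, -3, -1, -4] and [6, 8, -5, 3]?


d = sum of absolute differences: |5-6|=1 + |-3-8|=11 + |-1--5|=4 + |-4-3|=7 = 23.

23


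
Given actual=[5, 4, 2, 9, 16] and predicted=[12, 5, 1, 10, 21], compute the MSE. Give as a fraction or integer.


MSE = (1/5) * ((5-12)^2=49 + (4-5)^2=1 + (2-1)^2=1 + (9-10)^2=1 + (16-21)^2=25). Sum = 77. MSE = 77/5.

77/5


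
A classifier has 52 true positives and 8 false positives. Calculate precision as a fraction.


Precision = TP / (TP + FP) = 52 / 60 = 13/15.

13/15


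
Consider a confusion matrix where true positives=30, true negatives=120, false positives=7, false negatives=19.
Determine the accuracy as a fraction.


Accuracy = (TP + TN) / (TP + TN + FP + FN) = (30 + 120) / 176 = 75/88.

75/88


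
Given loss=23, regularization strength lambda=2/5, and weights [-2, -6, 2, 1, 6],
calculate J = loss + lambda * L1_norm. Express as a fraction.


L1 norm = sum(|w|) = 17. J = 23 + 2/5 * 17 = 149/5.

149/5


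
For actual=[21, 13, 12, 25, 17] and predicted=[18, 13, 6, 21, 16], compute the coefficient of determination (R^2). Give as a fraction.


Mean(y) = 88/5. SS_res = 62. SS_tot = 596/5. R^2 = 1 - 62/(596/5) = 143/298.

143/298


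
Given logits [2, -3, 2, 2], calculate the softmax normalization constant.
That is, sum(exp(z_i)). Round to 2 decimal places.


Denom = e^2=7.3891 + e^-3=0.0498 + e^2=7.3891 + e^2=7.3891. Sum = 22.2171, which rounds to 22.22.

22.22


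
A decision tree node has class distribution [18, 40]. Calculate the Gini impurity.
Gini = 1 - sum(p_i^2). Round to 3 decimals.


Total = 58. Proportions: 18/58, 40/58. sum(p_i^2) = 0.5719. Gini = 1 - 0.5719 = 0.4281, which rounds to 0.428.

0.428


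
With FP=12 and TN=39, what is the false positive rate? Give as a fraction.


FPR = FP / (FP + TN) = 12 / 51 = 4/17.

4/17


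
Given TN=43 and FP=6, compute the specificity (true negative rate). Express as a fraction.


Specificity = TN / (TN + FP) = 43 / 49 = 43/49.

43/49


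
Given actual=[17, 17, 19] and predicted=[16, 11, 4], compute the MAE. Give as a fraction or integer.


MAE = (1/3) * (|17-16|=1 + |17-11|=6 + |19-4|=15). Sum = 22. MAE = 22/3.

22/3


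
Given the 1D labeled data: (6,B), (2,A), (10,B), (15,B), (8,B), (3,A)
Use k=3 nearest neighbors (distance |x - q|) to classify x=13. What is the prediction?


Distances: |6-13|=7, |2-13|=11, |10-13|=3, |15-13|=2, |8-13|=5, |3-13|=10. 3 nearest: (15,B), (10,B), (8,B). Counts: {'B': 3}. Majority class: B.

B


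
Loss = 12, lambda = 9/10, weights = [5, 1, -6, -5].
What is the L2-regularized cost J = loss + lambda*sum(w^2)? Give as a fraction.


L2 sq norm = sum(w^2) = 87. J = 12 + 9/10 * 87 = 903/10.

903/10


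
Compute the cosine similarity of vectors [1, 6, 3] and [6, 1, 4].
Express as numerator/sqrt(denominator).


dot = 24. |a|^2 = 46, |b|^2 = 53. cos = 24/sqrt(2438).

24/sqrt(2438)


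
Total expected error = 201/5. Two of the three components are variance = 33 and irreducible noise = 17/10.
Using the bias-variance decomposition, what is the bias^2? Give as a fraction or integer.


Total error = bias^2 + variance + irreducible noise. So bias^2 = 201/5 - 33 - 17/10 = 11/2.

11/2


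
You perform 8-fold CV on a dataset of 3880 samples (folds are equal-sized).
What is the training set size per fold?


Each validation fold has 3880/8 = 485 samples. Training set = 3880 - 485 = 3395.

3395


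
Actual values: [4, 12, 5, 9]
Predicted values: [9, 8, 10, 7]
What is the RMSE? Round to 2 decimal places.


MSE = 17.5000. RMSE = sqrt(17.5000) = 4.18.

4.18


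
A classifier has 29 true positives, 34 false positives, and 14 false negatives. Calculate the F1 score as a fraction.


Precision = 29/63 = 29/63. Recall = 29/43 = 29/43. F1 = 2*P*R/(P+R) = 29/53.

29/53


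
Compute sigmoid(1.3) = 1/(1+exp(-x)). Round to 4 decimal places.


sigma(1.3) = 1/(1+e^(-1.3)) = 1/(1+0.272532) = 1/1.272532 = 0.7858.

0.7858


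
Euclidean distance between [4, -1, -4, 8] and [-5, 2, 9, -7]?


d = sqrt(sum of squared differences). (4--5)^2=81, (-1-2)^2=9, (-4-9)^2=169, (8--7)^2=225. Sum = 484.

22


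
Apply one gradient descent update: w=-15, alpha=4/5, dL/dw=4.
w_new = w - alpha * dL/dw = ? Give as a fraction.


w_new = -15 - 4/5 * 4 = -15 - 16/5 = -91/5.

-91/5


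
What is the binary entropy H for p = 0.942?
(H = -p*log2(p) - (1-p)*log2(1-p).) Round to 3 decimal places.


H = -0.942*log2(0.942) - 0.058*log2(0.058) = 0.319.

0.319


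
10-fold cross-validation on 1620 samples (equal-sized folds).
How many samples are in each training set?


Each validation fold has 1620/10 = 162 samples. Training set = 1620 - 162 = 1458.

1458


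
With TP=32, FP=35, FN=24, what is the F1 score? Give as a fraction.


Precision = 32/67 = 32/67. Recall = 32/56 = 4/7. F1 = 2*P*R/(P+R) = 64/123.

64/123


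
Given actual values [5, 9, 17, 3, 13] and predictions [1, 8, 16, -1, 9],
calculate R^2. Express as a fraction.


Mean(y) = 47/5. SS_res = 50. SS_tot = 656/5. R^2 = 1 - 50/(656/5) = 203/328.

203/328


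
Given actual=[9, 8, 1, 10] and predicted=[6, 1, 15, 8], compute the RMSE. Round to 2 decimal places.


MSE = 64.5000. RMSE = sqrt(64.5000) = 8.03.

8.03


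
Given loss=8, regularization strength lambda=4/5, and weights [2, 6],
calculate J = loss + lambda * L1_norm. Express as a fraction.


L1 norm = sum(|w|) = 8. J = 8 + 4/5 * 8 = 72/5.

72/5
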